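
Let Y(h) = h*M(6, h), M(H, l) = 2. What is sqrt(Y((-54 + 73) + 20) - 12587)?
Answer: I*sqrt(12509) ≈ 111.84*I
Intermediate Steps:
Y(h) = 2*h (Y(h) = h*2 = 2*h)
sqrt(Y((-54 + 73) + 20) - 12587) = sqrt(2*((-54 + 73) + 20) - 12587) = sqrt(2*(19 + 20) - 12587) = sqrt(2*39 - 12587) = sqrt(78 - 12587) = sqrt(-12509) = I*sqrt(12509)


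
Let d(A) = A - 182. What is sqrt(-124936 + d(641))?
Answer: I*sqrt(124477) ≈ 352.81*I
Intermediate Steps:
d(A) = -182 + A
sqrt(-124936 + d(641)) = sqrt(-124936 + (-182 + 641)) = sqrt(-124936 + 459) = sqrt(-124477) = I*sqrt(124477)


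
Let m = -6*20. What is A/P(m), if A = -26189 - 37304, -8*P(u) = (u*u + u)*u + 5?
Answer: -507944/1713595 ≈ -0.29642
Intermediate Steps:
m = -120
P(u) = -5/8 - u*(u + u²)/8 (P(u) = -((u*u + u)*u + 5)/8 = -((u² + u)*u + 5)/8 = -((u + u²)*u + 5)/8 = -(u*(u + u²) + 5)/8 = -(5 + u*(u + u²))/8 = -5/8 - u*(u + u²)/8)
A = -63493
A/P(m) = -63493/(-5/8 - ⅛*(-120)² - ⅛*(-120)³) = -63493/(-5/8 - ⅛*14400 - ⅛*(-1728000)) = -63493/(-5/8 - 1800 + 216000) = -63493/1713595/8 = -63493*8/1713595 = -507944/1713595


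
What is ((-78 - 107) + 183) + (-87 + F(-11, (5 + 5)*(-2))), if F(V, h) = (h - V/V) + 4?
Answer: -106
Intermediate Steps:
F(V, h) = 3 + h (F(V, h) = (h - 1*1) + 4 = (h - 1) + 4 = (-1 + h) + 4 = 3 + h)
((-78 - 107) + 183) + (-87 + F(-11, (5 + 5)*(-2))) = ((-78 - 107) + 183) + (-87 + (3 + (5 + 5)*(-2))) = (-185 + 183) + (-87 + (3 + 10*(-2))) = -2 + (-87 + (3 - 20)) = -2 + (-87 - 17) = -2 - 104 = -106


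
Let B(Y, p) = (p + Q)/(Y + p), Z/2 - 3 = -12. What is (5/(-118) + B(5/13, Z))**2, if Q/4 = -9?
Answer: 6673419481/730188484 ≈ 9.1393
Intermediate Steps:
Q = -36 (Q = 4*(-9) = -36)
Z = -18 (Z = 6 + 2*(-12) = 6 - 24 = -18)
B(Y, p) = (-36 + p)/(Y + p) (B(Y, p) = (p - 36)/(Y + p) = (-36 + p)/(Y + p))
(5/(-118) + B(5/13, Z))**2 = (5/(-118) + (-36 - 18)/(5/13 - 18))**2 = (5*(-1/118) - 54/(5*(1/13) - 18))**2 = (-5/118 - 54/(5/13 - 18))**2 = (-5/118 - 54/(-229/13))**2 = (-5/118 - 13/229*(-54))**2 = (-5/118 + 702/229)**2 = (81691/27022)**2 = 6673419481/730188484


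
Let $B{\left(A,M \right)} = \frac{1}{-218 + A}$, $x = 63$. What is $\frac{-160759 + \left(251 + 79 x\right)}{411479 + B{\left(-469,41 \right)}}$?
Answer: $- \frac{106849797}{282686072} \approx -0.37798$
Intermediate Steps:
$\frac{-160759 + \left(251 + 79 x\right)}{411479 + B{\left(-469,41 \right)}} = \frac{-160759 + \left(251 + 79 \cdot 63\right)}{411479 + \frac{1}{-218 - 469}} = \frac{-160759 + \left(251 + 4977\right)}{411479 + \frac{1}{-687}} = \frac{-160759 + 5228}{411479 - \frac{1}{687}} = - \frac{155531}{\frac{282686072}{687}} = \left(-155531\right) \frac{687}{282686072} = - \frac{106849797}{282686072}$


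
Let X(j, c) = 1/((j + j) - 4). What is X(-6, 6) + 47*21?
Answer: 15791/16 ≈ 986.94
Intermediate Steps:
X(j, c) = 1/(-4 + 2*j) (X(j, c) = 1/(2*j - 4) = 1/(-4 + 2*j))
X(-6, 6) + 47*21 = 1/(2*(-2 - 6)) + 47*21 = (½)/(-8) + 987 = (½)*(-⅛) + 987 = -1/16 + 987 = 15791/16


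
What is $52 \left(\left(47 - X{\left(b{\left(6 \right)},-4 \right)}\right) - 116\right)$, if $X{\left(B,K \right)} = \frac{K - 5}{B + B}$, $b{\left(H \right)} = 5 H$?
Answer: $- \frac{17901}{5} \approx -3580.2$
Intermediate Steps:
$X{\left(B,K \right)} = \frac{-5 + K}{2 B}$
$52 \left(\left(47 - X{\left(b{\left(6 \right)},-4 \right)}\right) - 116\right) = 52 \left(\left(47 - \frac{-5 - 4}{2 \cdot 5 \cdot 6}\right) - 116\right) = 52 \left(\left(47 - \frac{1}{2} \cdot \frac{1}{30} \left(-9\right)\right) - 116\right) = 52 \left(\left(47 - - \frac{3}{20}\right) - 116\right) = 52 \left(\left(47 + \frac{3}{20}\right) - 116\right) = 52 \left(\frac{943}{20} - 116\right) = 52 \left(- \frac{1377}{20}\right) = - \frac{17901}{5}$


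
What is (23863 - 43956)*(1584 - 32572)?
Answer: 622641884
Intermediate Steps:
(23863 - 43956)*(1584 - 32572) = -20093*(-30988) = 622641884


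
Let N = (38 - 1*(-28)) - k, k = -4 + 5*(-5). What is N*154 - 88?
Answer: 14542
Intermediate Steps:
k = -29 (k = -4 - 25 = -29)
N = 95 (N = (38 - 1*(-28)) - 1*(-29) = (38 + 28) + 29 = 66 + 29 = 95)
N*154 - 88 = 95*154 - 88 = 14630 - 88 = 14542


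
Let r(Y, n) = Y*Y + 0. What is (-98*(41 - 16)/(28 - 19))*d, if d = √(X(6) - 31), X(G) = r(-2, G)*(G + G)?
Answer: -2450*√17/9 ≈ -1122.4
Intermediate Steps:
r(Y, n) = Y² (r(Y, n) = Y² + 0 = Y²)
X(G) = 8*G (X(G) = (-2)²*(G + G) = 4*(2*G) = 8*G)
d = √17 (d = √(8*6 - 31) = √(48 - 31) = √17 ≈ 4.1231)
(-98*(41 - 16)/(28 - 19))*d = (-98*(41 - 16)/(28 - 19))*√17 = (-2450/9)*√17 = (-98*25/9)*√17 = -2450*√17/9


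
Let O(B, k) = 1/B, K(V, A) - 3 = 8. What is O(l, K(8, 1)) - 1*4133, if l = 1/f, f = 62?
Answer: -4071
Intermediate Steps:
K(V, A) = 11 (K(V, A) = 3 + 8 = 11)
l = 1/62 ≈ 0.016129
O(l, K(8, 1)) - 1*4133 = 1/(1/62) - 1*4133 = 62 - 4133 = -4071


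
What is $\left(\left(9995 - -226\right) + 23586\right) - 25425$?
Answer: $8382$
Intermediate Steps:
$\left(\left(9995 - -226\right) + 23586\right) - 25425 = \left(\left(9995 + 226\right) + 23586\right) - 25425 = \left(10221 + 23586\right) - 25425 = 33807 - 25425 = 8382$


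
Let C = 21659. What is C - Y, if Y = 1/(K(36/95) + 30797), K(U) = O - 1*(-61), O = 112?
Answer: 670779229/30970 ≈ 21659.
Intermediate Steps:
K(U) = 173 (K(U) = 112 - 1*(-61) = 112 + 61 = 173)
Y = 1/30970 (Y = 1/(173 + 30797) = 1/30970 ≈ 3.2289e-5)
C - Y = 21659 - 1*1/30970 = 21659 - 1/30970 = 670779229/30970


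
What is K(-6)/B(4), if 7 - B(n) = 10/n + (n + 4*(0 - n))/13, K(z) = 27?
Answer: 234/47 ≈ 4.9787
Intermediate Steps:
B(n) = 7 - 10/n + 3*n/13 (B(n) = 7 - (10/n + (n + 4*(0 - n))/13) = 7 - (10/n + (n + 4*(-n))*(1/13)) = 7 - (10/n + (n - 4*n)*(1/13)) = 7 - (10/n - 3*n*(1/13)) = 7 - (10/n - 3*n/13) = 7 + (-10/n + 3*n/13) = 7 - 10/n + 3*n/13)
K(-6)/B(4) = 27/(7 - 10/4 + (3/13)*4) = 27/(7 - 10*1/4 + 12/13) = 27/(7 - 5/2 + 12/13) = 27/(141/26) = 27*(26/141) = 234/47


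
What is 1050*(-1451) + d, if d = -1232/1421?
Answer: -309280826/203 ≈ -1.5236e+6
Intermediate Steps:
d = -176/203 (d = -1232*1/1421 = -176/203 ≈ -0.86699)
1050*(-1451) + d = 1050*(-1451) - 176/203 = -1523550 - 176/203 = -309280826/203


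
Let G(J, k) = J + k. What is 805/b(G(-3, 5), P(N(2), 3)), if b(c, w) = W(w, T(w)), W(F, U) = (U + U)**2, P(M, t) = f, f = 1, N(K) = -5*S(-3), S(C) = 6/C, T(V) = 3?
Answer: 805/36 ≈ 22.361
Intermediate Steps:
N(K) = 10 (N(K) = -30/(-3) = -30*(-1)/3 = -5*(-2) = 10)
P(M, t) = 1
W(F, U) = 4*U**2 (W(F, U) = (2*U)**2 = 4*U**2)
b(c, w) = 36 (b(c, w) = 4*3**2 = 4*9 = 36)
805/b(G(-3, 5), P(N(2), 3)) = 805/36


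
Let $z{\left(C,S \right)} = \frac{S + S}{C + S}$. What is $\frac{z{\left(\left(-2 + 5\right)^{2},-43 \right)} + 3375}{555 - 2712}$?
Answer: $- \frac{57418}{36669} \approx -1.5658$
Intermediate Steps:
$z{\left(C,S \right)} = \frac{2 S}{C + S}$
$\frac{z{\left(\left(-2 + 5\right)^{2},-43 \right)} + 3375}{555 - 2712} = \frac{2 \left(-43\right) \frac{1}{\left(-2 + 5\right)^{2} - 43} + 3375}{555 - 2712} = \frac{2 \left(-43\right) \frac{1}{3^{2} - 43} + 3375}{-2157} = \left(2 \left(-43\right) \frac{1}{9 - 43} + 3375\right) \left(- \frac{1}{2157}\right) = \left(2 \left(-43\right) \frac{1}{-34} + 3375\right) \left(- \frac{1}{2157}\right) = \left(2 \left(-43\right) \left(- \frac{1}{34}\right) + 3375\right) \left(- \frac{1}{2157}\right) = \left(\frac{43}{17} + 3375\right) \left(- \frac{1}{2157}\right) = \frac{57418}{17} \left(- \frac{1}{2157}\right) = - \frac{57418}{36669}$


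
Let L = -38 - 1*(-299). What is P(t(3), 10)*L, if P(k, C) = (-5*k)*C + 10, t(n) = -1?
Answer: 15660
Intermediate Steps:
P(k, C) = 10 - 5*C*k (P(k, C) = -5*C*k + 10 = 10 - 5*C*k)
L = 261 (L = -38 + 299 = 261)
P(t(3), 10)*L = (10 - 5*10*(-1))*261 = (10 + 50)*261 = 60*261 = 15660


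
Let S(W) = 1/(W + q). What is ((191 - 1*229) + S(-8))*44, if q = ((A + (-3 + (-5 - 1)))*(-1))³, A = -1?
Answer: -414645/248 ≈ -1672.0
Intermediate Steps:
q = 1000 (q = ((-1 + (-3 + (-5 - 1)))*(-1))³ = ((-1 + (-3 - 6))*(-1))³ = ((-1 - 9)*(-1))³ = (-10*(-1))³ = 10³ = 1000)
S(W) = 1/(1000 + W) (S(W) = 1/(W + 1000) = 1/(1000 + W))
((191 - 1*229) + S(-8))*44 = ((191 - 1*229) + 1/(1000 - 8))*44 = ((191 - 229) + 1/992)*44 = (-38 + 1/992)*44 = -37695/992*44 = -414645/248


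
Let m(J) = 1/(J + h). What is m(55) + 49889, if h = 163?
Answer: 10875803/218 ≈ 49889.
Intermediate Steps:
m(J) = 1/(163 + J) (m(J) = 1/(J + 163) = 1/(163 + J))
m(55) + 49889 = 1/(163 + 55) + 49889 = 1/218 + 49889 = 10875803/218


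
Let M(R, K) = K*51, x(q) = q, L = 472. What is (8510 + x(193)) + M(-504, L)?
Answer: 32775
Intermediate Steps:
M(R, K) = 51*K
(8510 + x(193)) + M(-504, L) = (8510 + 193) + 51*472 = 8703 + 24072 = 32775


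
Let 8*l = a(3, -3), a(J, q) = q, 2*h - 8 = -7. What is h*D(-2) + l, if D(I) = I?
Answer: -11/8 ≈ -1.3750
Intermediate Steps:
h = 1/2 (h = 4 + (1/2)*(-7) = 4 - 7/2 = 1/2 ≈ 0.50000)
l = -3/8 (l = (1/8)*(-3) = -3/8 ≈ -0.37500)
h*D(-2) + l = (1/2)*(-2) - 3/8 = -1 - 3/8 = -11/8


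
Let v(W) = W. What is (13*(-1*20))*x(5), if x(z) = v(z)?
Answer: -1300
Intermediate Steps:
x(z) = z
(13*(-1*20))*x(5) = (13*(-1*20))*5 = (13*(-20))*5 = -260*5 = -1300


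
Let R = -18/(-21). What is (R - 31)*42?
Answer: -1266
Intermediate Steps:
R = 6/7 (R = -18*(-1/21) = 6/7 ≈ 0.85714)
(R - 31)*42 = (6/7 - 31)*42 = -211/7*42 = -1266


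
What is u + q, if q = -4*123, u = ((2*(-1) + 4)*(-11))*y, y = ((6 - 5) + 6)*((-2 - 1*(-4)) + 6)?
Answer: -1724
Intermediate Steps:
y = 56 (y = (1 + 6)*((-2 + 4) + 6) = 7*(2 + 6) = 7*8 = 56)
u = -1232 (u = ((2*(-1) + 4)*(-11))*56 = ((-2 + 4)*(-11))*56 = (2*(-11))*56 = -22*56 = -1232)
q = -492
u + q = -1232 - 492 = -1724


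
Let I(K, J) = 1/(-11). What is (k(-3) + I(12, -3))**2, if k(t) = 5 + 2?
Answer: 5776/121 ≈ 47.736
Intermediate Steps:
k(t) = 7
I(K, J) = -1/11 (I(K, J) = 1*(-1/11) = -1/11)
(k(-3) + I(12, -3))**2 = (7 - 1/11)**2 = (76/11)**2 = 5776/121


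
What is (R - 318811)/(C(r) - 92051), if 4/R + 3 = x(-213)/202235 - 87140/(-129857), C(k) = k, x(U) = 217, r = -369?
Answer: 1218142634747491/353125003617795 ≈ 3.4496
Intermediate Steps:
R = -26261630395/15283488579 (R = 4/(-3 + (217/202235 - 87140/(-129857))) = 4/(-3 + (217*(1/202235) - 87140*(-1/129857))) = 4/(-3 + (217/202235 + 87140/129857)) = 4/(-3 + 17650936869/26261630395) = 4/(-61133954316/26261630395) = 4*(-26261630395/61133954316) = -26261630395/15283488579 ≈ -1.7183)
(R - 318811)/(C(r) - 92051) = (-26261630395/15283488579 - 318811)/(-369 - 92051) = -4872570538989964/15283488579/(-92420) = -4872570538989964/15283488579*(-1/92420) = 1218142634747491/353125003617795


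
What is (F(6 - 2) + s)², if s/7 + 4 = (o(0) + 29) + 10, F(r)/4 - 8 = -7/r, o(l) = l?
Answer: 72900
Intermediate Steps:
F(r) = 32 - 28/r (F(r) = 32 + 4*(-7/r) = 32 - 28/r)
s = 245 (s = -28 + 7*((0 + 29) + 10) = -28 + 7*(29 + 10) = -28 + 7*39 = -28 + 273 = 245)
(F(6 - 2) + s)² = ((32 - 28/(6 - 2)) + 245)² = ((32 - 28/4) + 245)² = ((32 - 28*¼) + 245)² = ((32 - 7) + 245)² = (25 + 245)² = 270² = 72900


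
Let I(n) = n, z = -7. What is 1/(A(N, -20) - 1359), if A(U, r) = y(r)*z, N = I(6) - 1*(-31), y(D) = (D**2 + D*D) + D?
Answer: -1/6819 ≈ -0.00014665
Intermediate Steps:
y(D) = D + 2*D**2 (y(D) = (D**2 + D**2) + D = 2*D**2 + D = D + 2*D**2)
N = 37 (N = 6 - 1*(-31) = 6 + 31 = 37)
A(U, r) = -7*r*(1 + 2*r) (A(U, r) = (r*(1 + 2*r))*(-7) = -7*r*(1 + 2*r))
1/(A(N, -20) - 1359) = 1/(-7*(-20)*(1 + 2*(-20)) - 1359) = 1/(-7*(-20)*(1 - 40) - 1359) = 1/(-7*(-20)*(-39) - 1359) = 1/(-5460 - 1359) = 1/(-6819) = -1/6819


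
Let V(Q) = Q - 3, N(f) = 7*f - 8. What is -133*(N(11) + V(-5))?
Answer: -8113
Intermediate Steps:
N(f) = -8 + 7*f
V(Q) = -3 + Q
-133*(N(11) + V(-5)) = -133*((-8 + 7*11) + (-3 - 5)) = -133*((-8 + 77) - 8) = -133*(69 - 8) = -133*61 = -8113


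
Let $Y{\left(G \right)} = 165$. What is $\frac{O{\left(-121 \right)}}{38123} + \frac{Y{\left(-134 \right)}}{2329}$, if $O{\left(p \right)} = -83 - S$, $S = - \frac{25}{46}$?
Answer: $\frac{280519673}{4084269482} \approx 0.068683$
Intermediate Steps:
$S = - \frac{25}{46}$ ($S = \left(-25\right) \frac{1}{46} = - \frac{25}{46} \approx -0.54348$)
$O{\left(p \right)} = - \frac{3793}{46}$ ($O{\left(p \right)} = -83 - - \frac{25}{46} = -83 + \frac{25}{46} = - \frac{3793}{46}$)
$\frac{O{\left(-121 \right)}}{38123} + \frac{Y{\left(-134 \right)}}{2329} = - \frac{3793}{46 \cdot 38123} + \frac{165}{2329} = \left(- \frac{3793}{46}\right) \frac{1}{38123} + 165 \cdot \frac{1}{2329} = - \frac{3793}{1753658} + \frac{165}{2329} = \frac{280519673}{4084269482}$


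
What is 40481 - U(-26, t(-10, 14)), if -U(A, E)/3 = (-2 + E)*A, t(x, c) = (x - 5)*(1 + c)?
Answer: 58187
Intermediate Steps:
t(x, c) = (1 + c)*(-5 + x) (t(x, c) = (-5 + x)*(1 + c) = (1 + c)*(-5 + x))
U(A, E) = -3*A*(-2 + E) (U(A, E) = -3*(-2 + E)*A = -3*A*(-2 + E))
40481 - U(-26, t(-10, 14)) = 40481 - 3*(-26)*(2 - (-5 - 10 - 5*14 + 14*(-10))) = 40481 - 3*(-26)*(2 - (-5 - 10 - 70 - 140)) = 40481 - 3*(-26)*(2 - 1*(-225)) = 40481 - 3*(-26)*(2 + 225) = 40481 - 3*(-26)*227 = 40481 - 1*(-17706) = 40481 + 17706 = 58187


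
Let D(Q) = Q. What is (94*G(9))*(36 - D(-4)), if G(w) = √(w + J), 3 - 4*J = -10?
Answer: 13160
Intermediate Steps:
J = 13/4 (J = ¾ - ¼*(-10) = ¾ + 5/2 = 13/4 ≈ 3.2500)
G(w) = √(13/4 + w) (G(w) = √(w + 13/4) = √(13/4 + w))
(94*G(9))*(36 - D(-4)) = (94*(√(13 + 4*9)/2))*(36 - 1*(-4)) = (94*(√(13 + 36)/2))*(36 + 4) = (94*(√49/2))*40 = (94*((½)*7))*40 = (94*(7/2))*40 = 329*40 = 13160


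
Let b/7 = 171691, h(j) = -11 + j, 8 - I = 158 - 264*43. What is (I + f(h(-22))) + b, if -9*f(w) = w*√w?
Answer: 1213039 + 11*I*√33/3 ≈ 1.213e+6 + 21.063*I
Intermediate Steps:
I = 11202 (I = 8 - (158 - 264*43) = 8 - (158 - 11352) = 8 - 1*(-11194) = 8 + 11194 = 11202)
b = 1201837 (b = 7*171691 = 1201837)
f(w) = -w^(3/2)/9 (f(w) = -w*√w/9 = -w^(3/2)/9)
(I + f(h(-22))) + b = (11202 - (-11 - 22)^(3/2)/9) + 1201837 = (11202 - (-11)*I*√33/3) + 1201837 = (11202 + 11*I*√33/3) + 1201837 = 1213039 + 11*I*√33/3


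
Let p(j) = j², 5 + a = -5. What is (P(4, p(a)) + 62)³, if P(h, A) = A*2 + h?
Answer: 18821096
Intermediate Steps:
a = -10 (a = -5 - 5 = -10)
P(h, A) = h + 2*A (P(h, A) = 2*A + h = h + 2*A)
(P(4, p(a)) + 62)³ = ((4 + 2*(-10)²) + 62)³ = ((4 + 2*100) + 62)³ = ((4 + 200) + 62)³ = (204 + 62)³ = 266³ = 18821096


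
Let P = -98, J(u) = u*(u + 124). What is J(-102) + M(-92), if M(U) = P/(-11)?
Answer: -24586/11 ≈ -2235.1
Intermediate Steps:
J(u) = u*(124 + u)
M(U) = 98/11 (M(U) = -98/(-11) = -98*(-1/11) = 98/11)
J(-102) + M(-92) = -102*(124 - 102) + 98/11 = -102*22 + 98/11 = -2244 + 98/11 = -24586/11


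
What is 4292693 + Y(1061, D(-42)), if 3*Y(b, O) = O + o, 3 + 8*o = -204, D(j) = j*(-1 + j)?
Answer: 34346291/8 ≈ 4.2933e+6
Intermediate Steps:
o = -207/8 (o = -3/8 + (1/8)*(-204) = -3/8 - 51/2 = -207/8 ≈ -25.875)
Y(b, O) = -69/8 + O/3 (Y(b, O) = (O - 207/8)/3 = (-207/8 + O)/3 = -69/8 + O/3)
4292693 + Y(1061, D(-42)) = 4292693 + (-69/8 + (-42*(-1 - 42))/3) = 4292693 + (-69/8 + (-42*(-43))/3) = 4292693 + (-69/8 + (1/3)*1806) = 4292693 + (-69/8 + 602) = 4292693 + 4747/8 = 34346291/8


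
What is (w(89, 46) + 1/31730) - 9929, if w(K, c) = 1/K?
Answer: -28039166311/2823970 ≈ -9929.0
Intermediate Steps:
(w(89, 46) + 1/31730) - 9929 = (1/89 + 1/31730) - 9929 = 31819/2823970 - 9929 = -28039166311/2823970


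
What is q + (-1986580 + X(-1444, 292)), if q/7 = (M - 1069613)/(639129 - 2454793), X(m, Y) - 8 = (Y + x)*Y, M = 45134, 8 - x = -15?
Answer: -3439935317735/1815664 ≈ -1.8946e+6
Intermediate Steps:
x = 23 (x = 8 - 1*(-15) = 8 + 15 = 23)
X(m, Y) = 8 + Y*(23 + Y) (X(m, Y) = 8 + (Y + 23)*Y = 8 + (23 + Y)*Y = 8 + Y*(23 + Y))
q = 7171353/1815664 (q = 7*((45134 - 1069613)/(639129 - 2454793)) = 7*(-1024479/(-1815664)) = 7*(-1024479*(-1/1815664)) = 7*(1024479/1815664) = 7171353/1815664 ≈ 3.9497)
q + (-1986580 + X(-1444, 292)) = 7171353/1815664 + (-1986580 + (8 + 292² + 23*292)) = 7171353/1815664 + (-1986580 + (8 + 85264 + 6716)) = 7171353/1815664 + (-1986580 + 91988) = 7171353/1815664 - 1894592 = -3439935317735/1815664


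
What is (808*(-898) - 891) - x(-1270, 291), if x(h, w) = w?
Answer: -726766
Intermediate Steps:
(808*(-898) - 891) - x(-1270, 291) = (808*(-898) - 891) - 1*291 = (-725584 - 891) - 291 = -726475 - 291 = -726766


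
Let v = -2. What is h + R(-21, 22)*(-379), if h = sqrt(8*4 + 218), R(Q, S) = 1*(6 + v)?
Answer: -1516 + 5*sqrt(10) ≈ -1500.2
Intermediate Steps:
R(Q, S) = 4 (R(Q, S) = 1*(6 - 2) = 1*4 = 4)
h = 5*sqrt(10) (h = sqrt(32 + 218) = sqrt(250) = 5*sqrt(10) ≈ 15.811)
h + R(-21, 22)*(-379) = 5*sqrt(10) + 4*(-379) = 5*sqrt(10) - 1516 = -1516 + 5*sqrt(10)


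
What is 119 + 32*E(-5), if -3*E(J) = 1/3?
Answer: 1039/9 ≈ 115.44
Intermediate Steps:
E(J) = -⅑ (E(J) = -⅓/3 = -⅓*⅓ = -⅑)
119 + 32*E(-5) = 119 + 32*(-⅑) = 119 - 32/9 = 1039/9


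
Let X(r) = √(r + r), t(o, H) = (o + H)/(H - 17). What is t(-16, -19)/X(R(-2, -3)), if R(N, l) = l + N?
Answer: -7*I*√10/72 ≈ -0.30744*I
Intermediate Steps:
R(N, l) = N + l
t(o, H) = (H + o)/(-17 + H)
X(r) = √2*√r (X(r) = √(2*r) = √2*√r)
t(-16, -19)/X(R(-2, -3)) = ((-19 - 16)/(-17 - 19))/((√2*√(-2 - 3))) = (-35/(-36))/((√2*√(-5))) = (-1/36*(-35))/((√2*(I*√5))) = 35/(36*((I*√10))) = 35*(-I*√10/10)/36 = -7*I*√10/72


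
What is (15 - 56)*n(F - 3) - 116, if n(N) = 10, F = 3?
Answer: -526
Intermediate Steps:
(15 - 56)*n(F - 3) - 116 = (15 - 56)*10 - 116 = -41*10 - 116 = -410 - 116 = -526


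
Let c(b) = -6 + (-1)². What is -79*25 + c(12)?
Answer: -1980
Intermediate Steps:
c(b) = -5 (c(b) = -6 + 1 = -5)
-79*25 + c(12) = -79*25 - 5 = -1975 - 5 = -1980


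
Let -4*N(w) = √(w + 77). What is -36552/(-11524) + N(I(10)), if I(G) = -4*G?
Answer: 9138/2881 - √37/4 ≈ 1.6511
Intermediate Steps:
N(w) = -√(77 + w)/4 (N(w) = -√(w + 77)/4 = -√(77 + w)/4)
-36552/(-11524) + N(I(10)) = -36552/(-11524) - √(77 - 4*10)/4 = -36552*(-1/11524) - √(77 - 40)/4 = 9138/2881 - √37/4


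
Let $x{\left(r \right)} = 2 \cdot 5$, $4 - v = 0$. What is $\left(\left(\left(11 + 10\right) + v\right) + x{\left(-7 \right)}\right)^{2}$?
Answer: $1225$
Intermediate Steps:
$v = 4$ ($v = 4 - 0 = 4 + 0 = 4$)
$x{\left(r \right)} = 10$
$\left(\left(\left(11 + 10\right) + v\right) + x{\left(-7 \right)}\right)^{2} = \left(\left(\left(11 + 10\right) + 4\right) + 10\right)^{2} = \left(\left(21 + 4\right) + 10\right)^{2} = \left(25 + 10\right)^{2} = 35^{2} = 1225$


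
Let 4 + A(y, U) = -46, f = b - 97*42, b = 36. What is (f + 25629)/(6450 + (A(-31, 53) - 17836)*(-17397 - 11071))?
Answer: 2399/56576122 ≈ 4.2403e-5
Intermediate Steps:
f = -4038 (f = 36 - 97*42 = 36 - 4074 = -4038)
A(y, U) = -50 (A(y, U) = -4 - 46 = -50)
(f + 25629)/(6450 + (A(-31, 53) - 17836)*(-17397 - 11071)) = (-4038 + 25629)/(6450 + (-50 - 17836)*(-17397 - 11071)) = 21591/(6450 - 17886*(-28468)) = 21591/(6450 + 509178648) = 21591/509185098 = 21591*(1/509185098) = 2399/56576122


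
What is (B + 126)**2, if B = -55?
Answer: 5041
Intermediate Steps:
(B + 126)**2 = (-55 + 126)**2 = 71**2 = 5041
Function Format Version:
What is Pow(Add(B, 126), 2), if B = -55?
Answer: 5041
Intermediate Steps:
Pow(Add(B, 126), 2) = Pow(Add(-55, 126), 2) = Pow(71, 2) = 5041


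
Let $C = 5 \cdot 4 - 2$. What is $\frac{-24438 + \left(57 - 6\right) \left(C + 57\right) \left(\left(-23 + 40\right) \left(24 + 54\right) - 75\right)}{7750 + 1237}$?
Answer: $\frac{4760637}{8987} \approx 529.72$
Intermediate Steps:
$C = 18$ ($C = 20 - 2 = 18$)
$\frac{-24438 + \left(57 - 6\right) \left(C + 57\right) \left(\left(-23 + 40\right) \left(24 + 54\right) - 75\right)}{7750 + 1237} = \frac{-24438 + \left(57 - 6\right) \left(18 + 57\right) \left(\left(-23 + 40\right) \left(24 + 54\right) - 75\right)}{7750 + 1237} = \frac{-24438 + 51 \cdot 75 \left(17 \cdot 78 - 75\right)}{8987} = \left(-24438 + 3825 \left(1326 - 75\right)\right) \frac{1}{8987} = \left(-24438 + 3825 \cdot 1251\right) \frac{1}{8987} = \left(-24438 + 4785075\right) \frac{1}{8987} = 4760637 \cdot \frac{1}{8987} = \frac{4760637}{8987}$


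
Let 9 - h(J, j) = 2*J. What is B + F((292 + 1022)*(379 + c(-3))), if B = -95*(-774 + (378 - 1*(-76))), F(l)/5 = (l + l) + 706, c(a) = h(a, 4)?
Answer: 5211090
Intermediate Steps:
h(J, j) = 9 - 2*J
c(a) = 9 - 2*a
F(l) = 3530 + 10*l (F(l) = 5*((l + l) + 706) = 5*(2*l + 706) = 5*(706 + 2*l) = 3530 + 10*l)
B = 30400 (B = -95*(-774 + (378 + 76)) = -95*(-774 + 454) = -95*(-320) = 30400)
B + F((292 + 1022)*(379 + c(-3))) = 30400 + (3530 + 10*((292 + 1022)*(379 + (9 - 2*(-3))))) = 30400 + (3530 + 10*(1314*(379 + (9 + 6)))) = 30400 + (3530 + 10*(1314*(379 + 15))) = 30400 + (3530 + 10*(1314*394)) = 30400 + (3530 + 10*517716) = 30400 + (3530 + 5177160) = 30400 + 5180690 = 5211090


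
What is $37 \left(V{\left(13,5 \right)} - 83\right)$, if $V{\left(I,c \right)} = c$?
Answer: $-2886$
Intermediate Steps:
$37 \left(V{\left(13,5 \right)} - 83\right) = 37 \left(5 - 83\right) = 37 \left(-78\right) = -2886$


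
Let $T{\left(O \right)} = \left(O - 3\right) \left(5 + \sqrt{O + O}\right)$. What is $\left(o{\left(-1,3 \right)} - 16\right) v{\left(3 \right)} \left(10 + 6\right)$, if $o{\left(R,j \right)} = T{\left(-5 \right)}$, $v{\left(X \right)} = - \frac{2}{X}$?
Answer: $\frac{1792}{3} + \frac{256 i \sqrt{10}}{3} \approx 597.33 + 269.85 i$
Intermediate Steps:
$T{\left(O \right)} = \left(-3 + O\right) \left(5 + \sqrt{2} \sqrt{O}\right)$ ($T{\left(O \right)} = \left(-3 + O\right) \left(5 + \sqrt{2 O}\right) = \left(-3 + O\right) \left(5 + \sqrt{2} \sqrt{O}\right)$)
$o{\left(R,j \right)} = -40 - 8 i \sqrt{10}$ ($o{\left(R,j \right)} = -15 + 5 \left(-5\right) + \sqrt{2} \left(-5\right)^{\frac{3}{2}} - 3 \sqrt{2} \sqrt{-5} = -15 - 25 + \sqrt{2} \left(- 5 i \sqrt{5}\right) - 3 \sqrt{2} i \sqrt{5} = -15 - 25 - 5 i \sqrt{10} - 3 i \sqrt{10} = -40 - 8 i \sqrt{10}$)
$\left(o{\left(-1,3 \right)} - 16\right) v{\left(3 \right)} \left(10 + 6\right) = \left(\left(-40 - 8 i \sqrt{10}\right) - 16\right) - \frac{2}{3} \left(10 + 6\right) = \left(-56 - 8 i \sqrt{10}\right) \left(-2\right) \frac{1}{3} \cdot 16 = \left(-56 - 8 i \sqrt{10}\right) \left(\left(- \frac{2}{3}\right) 16\right) = \left(-56 - 8 i \sqrt{10}\right) \left(- \frac{32}{3}\right) = \frac{1792}{3} + \frac{256 i \sqrt{10}}{3}$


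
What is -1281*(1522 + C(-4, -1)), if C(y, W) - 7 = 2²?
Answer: -1963773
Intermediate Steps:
C(y, W) = 11 (C(y, W) = 7 + 2² = 7 + 4 = 11)
-1281*(1522 + C(-4, -1)) = -1281*(1522 + 11) = -1281*1533 = -1963773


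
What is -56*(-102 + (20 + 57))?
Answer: 1400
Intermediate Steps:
-56*(-102 + (20 + 57)) = -56*(-102 + 77) = -56*(-25) = 1400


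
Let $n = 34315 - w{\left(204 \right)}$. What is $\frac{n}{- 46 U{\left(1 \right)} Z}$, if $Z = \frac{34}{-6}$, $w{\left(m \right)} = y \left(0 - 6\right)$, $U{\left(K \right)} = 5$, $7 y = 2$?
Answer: $\frac{720651}{27370} \approx 26.33$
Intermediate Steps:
$y = \frac{2}{7}$ ($y = \frac{1}{7} \cdot 2 = \frac{2}{7} \approx 0.28571$)
$w{\left(m \right)} = - \frac{12}{7}$ ($w{\left(m \right)} = \frac{2 \left(0 - 6\right)}{7} = \frac{2}{7} \left(-6\right) = - \frac{12}{7}$)
$Z = - \frac{17}{3}$ ($Z = 34 \left(- \frac{1}{6}\right) = - \frac{17}{3} \approx -5.6667$)
$n = \frac{240217}{7}$ ($n = 34315 - - \frac{12}{7} = 34315 + \frac{12}{7} = \frac{240217}{7} \approx 34317.0$)
$\frac{n}{- 46 U{\left(1 \right)} Z} = \frac{240217}{7 \left(-46\right) 5 \left(- \frac{17}{3}\right)} = \frac{240217}{7 \left(\left(-230\right) \left(- \frac{17}{3}\right)\right)} = \frac{240217}{7 \cdot \frac{3910}{3}} = \frac{240217}{7} \cdot \frac{3}{3910} = \frac{720651}{27370}$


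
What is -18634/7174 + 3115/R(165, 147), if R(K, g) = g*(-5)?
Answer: -514900/75327 ≈ -6.8355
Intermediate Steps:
R(K, g) = -5*g
-18634/7174 + 3115/R(165, 147) = -18634/7174 + 3115/((-5*147)) = -18634*1/7174 + 3115/(-735) = -9317/3587 + 3115*(-1/735) = -9317/3587 - 89/21 = -514900/75327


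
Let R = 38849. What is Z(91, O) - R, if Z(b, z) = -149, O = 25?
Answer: -38998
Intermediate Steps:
Z(91, O) - R = -149 - 1*38849 = -149 - 38849 = -38998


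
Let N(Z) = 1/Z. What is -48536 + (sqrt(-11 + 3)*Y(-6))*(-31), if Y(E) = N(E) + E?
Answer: -48536 + 1147*I*sqrt(2)/3 ≈ -48536.0 + 540.7*I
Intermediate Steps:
N(Z) = 1/Z
Y(E) = E + 1/E (Y(E) = 1/E + E = E + 1/E)
-48536 + (sqrt(-11 + 3)*Y(-6))*(-31) = -48536 + (sqrt(-11 + 3)*(-6 + 1/(-6)))*(-31) = -48536 + (sqrt(-8)*(-6 - 1/6))*(-31) = -48536 + ((2*I*sqrt(2))*(-37/6))*(-31) = -48536 - 37*I*sqrt(2)/3*(-31) = -48536 + 1147*I*sqrt(2)/3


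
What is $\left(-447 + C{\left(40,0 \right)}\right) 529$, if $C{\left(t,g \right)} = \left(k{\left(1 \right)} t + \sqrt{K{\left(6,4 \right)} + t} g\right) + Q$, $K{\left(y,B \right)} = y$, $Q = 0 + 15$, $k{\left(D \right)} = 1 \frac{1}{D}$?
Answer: $-207368$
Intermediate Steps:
$k{\left(D \right)} = \frac{1}{D}$
$Q = 15$
$C{\left(t,g \right)} = 15 + t + g \sqrt{6 + t}$ ($C{\left(t,g \right)} = \left(\frac{t}{1} + \sqrt{6 + t} g\right) + 15 = \left(1 t + g \sqrt{6 + t}\right) + 15 = \left(t + g \sqrt{6 + t}\right) + 15 = 15 + t + g \sqrt{6 + t}$)
$\left(-447 + C{\left(40,0 \right)}\right) 529 = \left(-447 + \left(15 + 40 + 0 \sqrt{6 + 40}\right)\right) 529 = \left(-447 + \left(15 + 40 + 0 \sqrt{46}\right)\right) 529 = \left(-447 + \left(15 + 40 + 0\right)\right) 529 = \left(-447 + 55\right) 529 = \left(-392\right) 529 = -207368$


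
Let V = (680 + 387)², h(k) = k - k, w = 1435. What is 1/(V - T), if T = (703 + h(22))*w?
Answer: 1/129684 ≈ 7.7110e-6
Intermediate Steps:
h(k) = 0
V = 1138489 (V = 1067² = 1138489)
T = 1008805 (T = (703 + 0)*1435 = 703*1435 = 1008805)
1/(V - T) = 1/(1138489 - 1*1008805) = 1/(1138489 - 1008805) = 1/129684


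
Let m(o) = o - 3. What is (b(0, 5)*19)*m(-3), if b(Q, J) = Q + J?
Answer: -570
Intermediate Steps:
b(Q, J) = J + Q
m(o) = -3 + o
(b(0, 5)*19)*m(-3) = ((5 + 0)*19)*(-3 - 3) = (5*19)*(-6) = 95*(-6) = -570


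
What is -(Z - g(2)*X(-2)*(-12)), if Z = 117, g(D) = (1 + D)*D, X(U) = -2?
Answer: 27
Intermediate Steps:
g(D) = D*(1 + D)
-(Z - g(2)*X(-2)*(-12)) = -(117 - (2*(1 + 2))*(-2)*(-12)) = -(117 - (2*3)*(-2)*(-12)) = -(117 - 6*(-2)*(-12)) = -(117 - (-12)*(-12)) = -(117 - 1*144) = -(117 - 144) = -1*(-27) = 27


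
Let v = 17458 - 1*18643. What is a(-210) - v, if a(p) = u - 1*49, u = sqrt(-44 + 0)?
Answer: 1136 + 2*I*sqrt(11) ≈ 1136.0 + 6.6332*I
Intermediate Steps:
v = -1185 (v = 17458 - 18643 = -1185)
u = 2*I*sqrt(11) (u = sqrt(-44) = 2*I*sqrt(11) ≈ 6.6332*I)
a(p) = -49 + 2*I*sqrt(11) (a(p) = 2*I*sqrt(11) - 1*49 = 2*I*sqrt(11) - 49 = -49 + 2*I*sqrt(11))
a(-210) - v = (-49 + 2*I*sqrt(11)) - 1*(-1185) = (-49 + 2*I*sqrt(11)) + 1185 = 1136 + 2*I*sqrt(11)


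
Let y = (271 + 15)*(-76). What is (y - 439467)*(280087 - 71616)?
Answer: -96147450613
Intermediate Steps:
y = -21736 (y = 286*(-76) = -21736)
(y - 439467)*(280087 - 71616) = (-21736 - 439467)*(280087 - 71616) = -461203*208471 = -96147450613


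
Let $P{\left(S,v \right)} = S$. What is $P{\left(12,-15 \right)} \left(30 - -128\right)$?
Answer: $1896$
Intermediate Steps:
$P{\left(12,-15 \right)} \left(30 - -128\right) = 12 \left(30 - -128\right) = 12 \left(30 + 128\right) = 12 \cdot 158 = 1896$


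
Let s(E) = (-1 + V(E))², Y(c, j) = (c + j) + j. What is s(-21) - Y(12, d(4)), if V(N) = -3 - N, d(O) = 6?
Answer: 265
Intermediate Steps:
Y(c, j) = c + 2*j
s(E) = (-4 - E)² (s(E) = (-1 + (-3 - E))² = (-4 - E)²)
s(-21) - Y(12, d(4)) = (4 - 21)² - (12 + 2*6) = (-17)² - (12 + 12) = 289 - 1*24 = 289 - 24 = 265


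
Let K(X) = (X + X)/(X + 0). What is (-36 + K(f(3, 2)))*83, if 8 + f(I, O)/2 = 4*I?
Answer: -2822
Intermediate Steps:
f(I, O) = -16 + 8*I (f(I, O) = -16 + 2*(4*I) = -16 + 8*I)
K(X) = 2 (K(X) = (2*X)/X = 2)
(-36 + K(f(3, 2)))*83 = (-36 + 2)*83 = -34*83 = -2822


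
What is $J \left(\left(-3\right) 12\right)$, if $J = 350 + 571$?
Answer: $-33156$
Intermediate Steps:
$J = 921$
$J \left(\left(-3\right) 12\right) = 921 \left(\left(-3\right) 12\right) = 921 \left(-36\right) = -33156$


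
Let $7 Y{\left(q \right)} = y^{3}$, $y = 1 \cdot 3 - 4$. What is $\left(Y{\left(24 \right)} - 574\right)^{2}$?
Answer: $\frac{16152361}{49} \approx 3.2964 \cdot 10^{5}$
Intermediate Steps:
$y = -1$ ($y = 3 - 4 = -1$)
$Y{\left(q \right)} = - \frac{1}{7}$ ($Y{\left(q \right)} = \frac{\left(-1\right)^{3}}{7} = \frac{1}{7} \left(-1\right) = - \frac{1}{7}$)
$\left(Y{\left(24 \right)} - 574\right)^{2} = \left(- \frac{1}{7} - 574\right)^{2} = \left(- \frac{4019}{7}\right)^{2} = \frac{16152361}{49}$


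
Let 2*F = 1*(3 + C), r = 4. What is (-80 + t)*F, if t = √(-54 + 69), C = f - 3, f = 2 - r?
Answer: 80 - √15 ≈ 76.127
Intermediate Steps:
f = -2 (f = 2 - 1*4 = 2 - 4 = -2)
C = -5 (C = -2 - 3 = -5)
t = √15 ≈ 3.8730
F = -1 (F = (1*(3 - 5))/2 = (1*(-2))/2 = (½)*(-2) = -1)
(-80 + t)*F = (-80 + √15)*(-1) = 80 - √15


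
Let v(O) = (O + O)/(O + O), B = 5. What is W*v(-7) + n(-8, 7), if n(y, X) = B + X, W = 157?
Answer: 169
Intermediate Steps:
v(O) = 1 (v(O) = (2*O)/((2*O)) = (2*O)*(1/(2*O)) = 1)
n(y, X) = 5 + X
W*v(-7) + n(-8, 7) = 157*1 + (5 + 7) = 157 + 12 = 169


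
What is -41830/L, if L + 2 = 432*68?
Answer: -20915/14687 ≈ -1.4240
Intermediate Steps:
L = 29374 (L = -2 + 432*68 = -2 + 29376 = 29374)
-41830/L = -41830/29374 = -41830*1/29374 = -20915/14687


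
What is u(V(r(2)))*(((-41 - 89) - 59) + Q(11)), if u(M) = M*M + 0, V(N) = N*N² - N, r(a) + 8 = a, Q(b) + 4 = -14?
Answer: -9128700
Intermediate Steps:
Q(b) = -18 (Q(b) = -4 - 14 = -18)
r(a) = -8 + a
V(N) = N³ - N
u(M) = M² (u(M) = M² + 0 = M²)
u(V(r(2)))*(((-41 - 89) - 59) + Q(11)) = ((-8 + 2)³ - (-8 + 2))²*(((-41 - 89) - 59) - 18) = ((-6)³ - 1*(-6))²*((-130 - 59) - 18) = (-216 + 6)²*(-189 - 18) = (-210)²*(-207) = 44100*(-207) = -9128700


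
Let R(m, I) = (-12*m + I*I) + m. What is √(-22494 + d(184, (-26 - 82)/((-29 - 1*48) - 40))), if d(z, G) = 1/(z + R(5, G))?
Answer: I*√10832724855645/21945 ≈ 149.98*I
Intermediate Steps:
R(m, I) = I² - 11*m (R(m, I) = (-12*m + I²) + m = (I² - 12*m) + m = I² - 11*m)
d(z, G) = 1/(-55 + z + G²) (d(z, G) = 1/(z + (G² - 11*5)) = 1/(z + (G² - 55)) = 1/(z + (-55 + G²)) = 1/(-55 + z + G²))
√(-22494 + d(184, (-26 - 82)/((-29 - 1*48) - 40))) = √(-22494 + 1/(-55 + 184 + ((-26 - 82)/((-29 - 1*48) - 40))²)) = √(-22494 + 1/(-55 + 184 + (-108/((-29 - 48) - 40))²)) = √(-22494 + 1/(-55 + 184 + (-108/(-77 - 40))²)) = √(-22494 + 1/(-55 + 184 + (-108/(-117))²)) = √(-22494 + 1/(-55 + 184 + (-108*(-1/117))²)) = √(-22494 + 1/(-55 + 184 + (12/13)²)) = √(-22494 + 1/(-55 + 184 + 144/169)) = √(-22494 + 1/(21945/169)) = √(-22494 + 169/21945) = √(-493630661/21945) = I*√10832724855645/21945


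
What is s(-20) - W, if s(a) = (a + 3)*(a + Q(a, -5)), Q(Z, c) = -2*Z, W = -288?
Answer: -52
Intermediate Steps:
s(a) = -a*(3 + a) (s(a) = (a + 3)*(a - 2*a) = (3 + a)*(-a) = -a*(3 + a))
s(-20) - W = -20*(-3 - 1*(-20)) - 1*(-288) = -20*(-3 + 20) + 288 = -20*17 + 288 = -340 + 288 = -52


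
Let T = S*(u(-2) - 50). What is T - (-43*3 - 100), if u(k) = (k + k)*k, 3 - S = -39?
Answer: -1535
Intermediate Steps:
S = 42 (S = 3 - 1*(-39) = 3 + 39 = 42)
u(k) = 2*k² (u(k) = (2*k)*k = 2*k²)
T = -1764 (T = 42*(2*(-2)² - 50) = 42*(2*4 - 50) = 42*(8 - 50) = 42*(-42) = -1764)
T - (-43*3 - 100) = -1764 - (-43*3 - 100) = -1764 - (-129 - 100) = -1764 - 1*(-229) = -1764 + 229 = -1535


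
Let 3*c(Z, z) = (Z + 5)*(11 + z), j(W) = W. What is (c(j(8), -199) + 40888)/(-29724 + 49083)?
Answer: 120220/58077 ≈ 2.0700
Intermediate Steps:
c(Z, z) = (5 + Z)*(11 + z)/3 (c(Z, z) = ((Z + 5)*(11 + z))/3 = ((5 + Z)*(11 + z))/3 = (5 + Z)*(11 + z)/3)
(c(j(8), -199) + 40888)/(-29724 + 49083) = ((55/3 + (5/3)*(-199) + (11/3)*8 + (1/3)*8*(-199)) + 40888)/(-29724 + 49083) = ((55/3 - 995/3 + 88/3 - 1592/3) + 40888)/19359 = (-2444/3 + 40888)*(1/19359) = (120220/3)*(1/19359) = 120220/58077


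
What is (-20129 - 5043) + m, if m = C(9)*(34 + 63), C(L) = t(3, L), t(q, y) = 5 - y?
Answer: -25560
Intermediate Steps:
C(L) = 5 - L
m = -388 (m = (5 - 1*9)*(34 + 63) = (5 - 9)*97 = -4*97 = -388)
(-20129 - 5043) + m = (-20129 - 5043) - 388 = -25172 - 388 = -25560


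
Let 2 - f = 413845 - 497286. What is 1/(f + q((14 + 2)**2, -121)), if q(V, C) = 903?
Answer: 1/84346 ≈ 1.1856e-5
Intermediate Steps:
f = 83443 (f = 2 - (413845 - 497286) = 2 - 1*(-83441) = 2 + 83441 = 83443)
1/(f + q((14 + 2)**2, -121)) = 1/(83443 + 903) = 1/84346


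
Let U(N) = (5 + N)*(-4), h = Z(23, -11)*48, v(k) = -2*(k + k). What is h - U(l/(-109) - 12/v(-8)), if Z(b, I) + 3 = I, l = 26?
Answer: -142671/218 ≈ -654.45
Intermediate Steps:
Z(b, I) = -3 + I
v(k) = -4*k
h = -672 (h = (-3 - 11)*48 = -14*48 = -672)
U(N) = -20 - 4*N
h - U(l/(-109) - 12/v(-8)) = -672 - (-20 - 4*(26/(-109) - 12/((-4*(-8))))) = -672 - (-20 - 4*(26*(-1/109) - 12/32)) = -672 - (-20 - 4*(-26/109 - 12*1/32)) = -672 - (-20 - 4*(-26/109 - 3/8)) = -672 - (-20 - 4*(-535/872)) = -672 - (-20 + 535/218) = -672 - 1*(-3825/218) = -672 + 3825/218 = -142671/218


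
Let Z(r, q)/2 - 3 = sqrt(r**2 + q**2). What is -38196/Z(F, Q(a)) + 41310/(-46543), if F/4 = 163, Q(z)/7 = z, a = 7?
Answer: -7496612559/9948473164 - 9549*sqrt(427505)/213748 ≈ -29.963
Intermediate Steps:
Q(z) = 7*z
F = 652 (F = 4*163 = 652)
Z(r, q) = 6 + 2*sqrt(q**2 + r**2) (Z(r, q) = 6 + 2*sqrt(r**2 + q**2) = 6 + 2*sqrt(q**2 + r**2))
-38196/Z(F, Q(a)) + 41310/(-46543) = -38196/(6 + 2*sqrt((7*7)**2 + 652**2)) + 41310/(-46543) = -38196/(6 + 2*sqrt(49**2 + 425104)) + 41310*(-1/46543) = -38196/(6 + 2*sqrt(2401 + 425104)) - 41310/46543 = -38196/(6 + 2*sqrt(427505)) - 41310/46543 = -41310/46543 - 38196/(6 + 2*sqrt(427505))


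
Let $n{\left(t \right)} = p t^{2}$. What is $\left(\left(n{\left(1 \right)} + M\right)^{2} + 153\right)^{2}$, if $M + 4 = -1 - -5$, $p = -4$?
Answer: $28561$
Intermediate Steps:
$M = 0$ ($M = -4 - -4 = -4 + \left(-1 + 5\right) = -4 + 4 = 0$)
$n{\left(t \right)} = - 4 t^{2}$
$\left(\left(n{\left(1 \right)} + M\right)^{2} + 153\right)^{2} = \left(\left(- 4 \cdot 1^{2} + 0\right)^{2} + 153\right)^{2} = \left(\left(\left(-4\right) 1 + 0\right)^{2} + 153\right)^{2} = \left(\left(-4 + 0\right)^{2} + 153\right)^{2} = \left(\left(-4\right)^{2} + 153\right)^{2} = \left(16 + 153\right)^{2} = 169^{2} = 28561$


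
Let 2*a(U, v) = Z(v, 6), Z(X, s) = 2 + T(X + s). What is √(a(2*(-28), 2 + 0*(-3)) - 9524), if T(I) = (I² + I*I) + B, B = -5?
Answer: I*√37846/2 ≈ 97.27*I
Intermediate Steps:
T(I) = -5 + 2*I² (T(I) = (I² + I*I) - 5 = (I² + I²) - 5 = 2*I² - 5 = -5 + 2*I²)
Z(X, s) = -3 + 2*(X + s)² (Z(X, s) = 2 + (-5 + 2*(X + s)²) = -3 + 2*(X + s)²)
a(U, v) = -3/2 + (6 + v)² (a(U, v) = (-3 + 2*(v + 6)²)/2 = (-3 + 2*(6 + v)²)/2 = -3/2 + (6 + v)²)
√(a(2*(-28), 2 + 0*(-3)) - 9524) = √((-3/2 + (6 + (2 + 0*(-3)))²) - 9524) = √((-3/2 + (6 + (2 + 0))²) - 9524) = √((-3/2 + (6 + 2)²) - 9524) = √((-3/2 + 8²) - 9524) = √((-3/2 + 64) - 9524) = √(125/2 - 9524) = √(-18923/2) = I*√37846/2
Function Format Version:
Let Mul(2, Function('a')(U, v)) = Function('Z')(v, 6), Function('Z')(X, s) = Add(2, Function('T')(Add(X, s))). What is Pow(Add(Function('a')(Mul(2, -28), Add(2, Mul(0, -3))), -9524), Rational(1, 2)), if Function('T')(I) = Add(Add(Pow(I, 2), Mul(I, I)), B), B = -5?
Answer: Mul(Rational(1, 2), I, Pow(37846, Rational(1, 2))) ≈ Mul(97.270, I)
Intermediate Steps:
Function('T')(I) = Add(-5, Mul(2, Pow(I, 2))) (Function('T')(I) = Add(Add(Pow(I, 2), Mul(I, I)), -5) = Add(Add(Pow(I, 2), Pow(I, 2)), -5) = Add(Mul(2, Pow(I, 2)), -5) = Add(-5, Mul(2, Pow(I, 2))))
Function('Z')(X, s) = Add(-3, Mul(2, Pow(Add(X, s), 2))) (Function('Z')(X, s) = Add(2, Add(-5, Mul(2, Pow(Add(X, s), 2)))) = Add(-3, Mul(2, Pow(Add(X, s), 2))))
Function('a')(U, v) = Add(Rational(-3, 2), Pow(Add(6, v), 2)) (Function('a')(U, v) = Mul(Rational(1, 2), Add(-3, Mul(2, Pow(Add(v, 6), 2)))) = Mul(Rational(1, 2), Add(-3, Mul(2, Pow(Add(6, v), 2)))) = Add(Rational(-3, 2), Pow(Add(6, v), 2)))
Pow(Add(Function('a')(Mul(2, -28), Add(2, Mul(0, -3))), -9524), Rational(1, 2)) = Pow(Add(Add(Rational(-3, 2), Pow(Add(6, Add(2, Mul(0, -3))), 2)), -9524), Rational(1, 2)) = Pow(Add(Add(Rational(-3, 2), Pow(Add(6, Add(2, 0)), 2)), -9524), Rational(1, 2)) = Pow(Add(Add(Rational(-3, 2), Pow(Add(6, 2), 2)), -9524), Rational(1, 2)) = Pow(Add(Add(Rational(-3, 2), Pow(8, 2)), -9524), Rational(1, 2)) = Pow(Add(Add(Rational(-3, 2), 64), -9524), Rational(1, 2)) = Pow(Add(Rational(125, 2), -9524), Rational(1, 2)) = Pow(Rational(-18923, 2), Rational(1, 2)) = Mul(Rational(1, 2), I, Pow(37846, Rational(1, 2)))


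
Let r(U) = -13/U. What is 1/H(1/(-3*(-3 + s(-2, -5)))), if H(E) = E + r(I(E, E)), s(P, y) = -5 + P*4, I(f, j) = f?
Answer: -48/29951 ≈ -0.0016026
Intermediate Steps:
s(P, y) = -5 + 4*P
H(E) = E - 13/E
1/H(1/(-3*(-3 + s(-2, -5)))) = 1/(1/(-3*(-3 + (-5 + 4*(-2)))) - 13*(-3*(-3 + (-5 + 4*(-2))))) = 1/(1/(-3*(-3 + (-5 - 8))) - 13*(-3*(-3 + (-5 - 8)))) = 1/(1/(-3*(-3 - 13)) - 13*(-3*(-3 - 13))) = 1/(1/(-3*(-16)) - 13*(-3*(-16))) = 1/(1/48 - 13/(1/48)) = 1/(1/48 - 13/1/48) = 1/(1/48 - 13*48) = 1/(1/48 - 624) = 1/(-29951/48) = -48/29951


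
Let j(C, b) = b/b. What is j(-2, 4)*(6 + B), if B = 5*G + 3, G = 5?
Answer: 34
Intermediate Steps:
j(C, b) = 1
B = 28 (B = 5*5 + 3 = 25 + 3 = 28)
j(-2, 4)*(6 + B) = 1*(6 + 28) = 1*34 = 34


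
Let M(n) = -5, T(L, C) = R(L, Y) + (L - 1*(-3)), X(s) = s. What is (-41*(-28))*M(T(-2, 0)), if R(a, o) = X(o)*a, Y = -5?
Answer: -5740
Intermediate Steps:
R(a, o) = a*o (R(a, o) = o*a = a*o)
T(L, C) = 3 - 4*L (T(L, C) = L*(-5) + (L - 1*(-3)) = -5*L + (L + 3) = -5*L + (3 + L) = 3 - 4*L)
(-41*(-28))*M(T(-2, 0)) = -41*(-28)*(-5) = 1148*(-5) = -5740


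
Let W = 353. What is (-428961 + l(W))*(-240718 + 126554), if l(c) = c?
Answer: 48931603712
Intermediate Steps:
(-428961 + l(W))*(-240718 + 126554) = (-428961 + 353)*(-240718 + 126554) = -428608*(-114164) = 48931603712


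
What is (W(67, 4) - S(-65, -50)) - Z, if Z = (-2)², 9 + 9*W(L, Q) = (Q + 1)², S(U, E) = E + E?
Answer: 880/9 ≈ 97.778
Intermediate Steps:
S(U, E) = 2*E
W(L, Q) = -1 + (1 + Q)²/9 (W(L, Q) = -1 + (Q + 1)²/9 = -1 + (1 + Q)²/9)
Z = 4
(W(67, 4) - S(-65, -50)) - Z = ((-1 + (1 + 4)²/9) - 2*(-50)) - 1*4 = ((-1 + (⅑)*5²) - 1*(-100)) - 4 = ((-1 + (⅑)*25) + 100) - 4 = ((-1 + 25/9) + 100) - 4 = (16/9 + 100) - 4 = 916/9 - 4 = 880/9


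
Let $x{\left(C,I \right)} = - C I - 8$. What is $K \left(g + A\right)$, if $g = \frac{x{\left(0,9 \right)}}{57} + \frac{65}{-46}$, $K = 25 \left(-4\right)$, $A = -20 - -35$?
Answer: $- \frac{1762850}{1311} \approx -1344.7$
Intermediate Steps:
$A = 15$ ($A = -20 + 35 = 15$)
$K = -100$
$x{\left(C,I \right)} = -8 - C I$ ($x{\left(C,I \right)} = - C I - 8 = -8 - C I$)
$g = - \frac{4073}{2622}$ ($g = \frac{-8 - 0 \cdot 9}{57} + \frac{65}{-46} = \left(-8 + 0\right) \frac{1}{57} + 65 \left(- \frac{1}{46}\right) = \left(-8\right) \frac{1}{57} - \frac{65}{46} = - \frac{8}{57} - \frac{65}{46} = - \frac{4073}{2622} \approx -1.5534$)
$K \left(g + A\right) = - 100 \left(- \frac{4073}{2622} + 15\right) = \left(-100\right) \frac{35257}{2622} = - \frac{1762850}{1311}$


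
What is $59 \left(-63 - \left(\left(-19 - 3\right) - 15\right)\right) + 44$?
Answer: $-1490$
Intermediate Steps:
$59 \left(-63 - \left(\left(-19 - 3\right) - 15\right)\right) + 44 = 59 \left(-63 - \left(-22 - 15\right)\right) + 44 = 59 \left(-63 - -37\right) + 44 = 59 \left(-63 + 37\right) + 44 = 59 \left(-26\right) + 44 = -1534 + 44 = -1490$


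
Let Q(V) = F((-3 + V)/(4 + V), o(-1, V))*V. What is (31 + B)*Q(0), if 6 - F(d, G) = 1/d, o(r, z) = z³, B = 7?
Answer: 0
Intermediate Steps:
F(d, G) = 6 - 1/d
Q(V) = V*(6 - (4 + V)/(-3 + V)) (Q(V) = (6 - 1/((-3 + V)/(4 + V)))*V = (6 - (4 + V)/(-3 + V))*V = V*(6 - (4 + V)/(-3 + V)))
(31 + B)*Q(0) = (31 + 7)*(0*(-22 + 5*0)/(-3 + 0)) = 38*(0*(-22 + 0)/(-3)) = 38*(0*(-⅓)*(-22)) = 38*0 = 0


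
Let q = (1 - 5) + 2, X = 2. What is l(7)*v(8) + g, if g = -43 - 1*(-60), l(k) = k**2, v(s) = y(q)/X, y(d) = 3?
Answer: 181/2 ≈ 90.500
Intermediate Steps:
q = -2 (q = -4 + 2 = -2)
v(s) = 3/2
g = 17 (g = -43 + 60 = 17)
l(7)*v(8) + g = 7**2*(3/2) + 17 = 49*(3/2) + 17 = 147/2 + 17 = 181/2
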